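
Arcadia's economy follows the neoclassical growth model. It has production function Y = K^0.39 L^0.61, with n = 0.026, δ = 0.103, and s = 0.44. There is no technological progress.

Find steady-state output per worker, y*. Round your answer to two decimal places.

y* ≈ 2.19

Steady state requires s·f(k) = (n + δ)·k, i.e. s·k^α = (n + δ)·k.
Rearranging, k^(1−α) = s / (n + δ).
k^0.61 = 0.44 / (0.026 + 0.103) = 0.44 / 0.129 = 3.4109
k* = 3.4109^(1/0.61) ≈ 7.4740
y* = (k*)^α = 7.4740^0.39 ≈ 2.1912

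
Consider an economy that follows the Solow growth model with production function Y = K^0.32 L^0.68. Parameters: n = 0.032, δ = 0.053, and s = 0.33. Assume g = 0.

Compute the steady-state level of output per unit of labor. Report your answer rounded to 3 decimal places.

y* = 1.893

Steady state requires s·f(k) = (n + δ)·k, i.e. s·k^α = (n + δ)·k.
Dividing both sides by k: k^(1−α) = s / (n + δ).
k^0.68 = 0.33 / (0.032 + 0.053) = 0.33 / 0.085 = 3.8824
k* = 3.8824^(1/0.68) ≈ 7.3506
y* = (k*)^α = 7.3506^0.32 ≈ 1.8933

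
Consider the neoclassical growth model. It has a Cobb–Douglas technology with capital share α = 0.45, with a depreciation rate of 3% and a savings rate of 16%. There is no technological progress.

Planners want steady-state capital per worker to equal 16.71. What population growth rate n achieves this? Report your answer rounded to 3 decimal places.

n ≈ 0.004

At the steady state, Δk = 0, so s·k^α = (n + δ)·k.
So s / (n + δ) = (k*)^(1−α) = 16.71^0.55 = 4.7058.
Therefore n + δ = s / 4.7058 = 0.16 / 4.7058 = 0.0340, so n = 0.0340 − 0.030 = 0.0040.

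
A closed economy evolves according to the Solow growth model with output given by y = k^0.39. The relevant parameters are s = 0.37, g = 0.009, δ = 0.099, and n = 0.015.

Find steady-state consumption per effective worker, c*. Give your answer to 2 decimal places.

In steady state, investment equals break-even investment: s·k^α = (n + g + δ)·k.
Rearranging, k^(1−α) = s / (n + g + δ).
k^0.61 = 0.37 / (0.015 + 0.009 + 0.099) = 0.37 / 0.123 = 3.0081
k* = 3.0081^(1/0.61) ≈ 6.0826
y* = (k*)^α = 6.0826^0.39 ≈ 2.0221
c* = (1 − s)·y* = (1 − 0.37) × 2.0221 ≈ 1.2739

c* ≈ 1.27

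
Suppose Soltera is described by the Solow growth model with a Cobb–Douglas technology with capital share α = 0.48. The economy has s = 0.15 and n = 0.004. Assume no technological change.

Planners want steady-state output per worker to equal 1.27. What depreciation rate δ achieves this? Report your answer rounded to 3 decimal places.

At the steady state, Δk = 0, so s·k^α = (n + δ)·k.
Since y* = [s/(n + δ)]^(α/(1−α)), we have s/(n + δ) = (y*)^((1−α)/α) = 1.27^1.0833 = 1.2955.
Therefore n + δ = s / 1.2955 = 0.15 / 1.2955 = 0.1158, so δ = 0.1158 − 0.004 = 0.1118.

δ ≈ 0.112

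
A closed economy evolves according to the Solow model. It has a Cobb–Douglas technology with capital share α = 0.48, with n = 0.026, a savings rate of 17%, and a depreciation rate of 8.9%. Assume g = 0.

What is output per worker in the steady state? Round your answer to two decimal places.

Steady state requires s·f(k) = (n + δ)·k, i.e. s·k^α = (n + δ)·k.
Dividing both sides by k: k^(1−α) = s / (n + δ).
k^0.52 = 0.17 / (0.026 + 0.089) = 0.17 / 0.115 = 1.4783
k* = 1.4783^(1/0.52) ≈ 2.1206
y* = (k*)^α = 2.1206^0.48 ≈ 1.4345

y* ≈ 1.43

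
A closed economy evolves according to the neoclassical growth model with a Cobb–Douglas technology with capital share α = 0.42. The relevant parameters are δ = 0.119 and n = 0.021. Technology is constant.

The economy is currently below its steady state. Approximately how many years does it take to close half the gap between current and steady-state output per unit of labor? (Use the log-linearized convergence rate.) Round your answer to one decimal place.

Near the steady state the convergence rate is λ = (1 − α)(n + δ).
λ = (1 − 0.42) × 0.140 = 0.58 × 0.140 = 0.0812
Half-life = ln 2 / λ = 0.6931 / 0.0812 ≈ 8.54 years

half-life ≈ 8.5 years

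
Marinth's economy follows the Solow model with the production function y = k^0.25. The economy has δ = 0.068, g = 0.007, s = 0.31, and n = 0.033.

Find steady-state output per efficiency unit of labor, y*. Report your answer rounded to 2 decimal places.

Steady state requires s·f(k) = (n + g + δ)·k, i.e. s·k^α = (n + g + δ)·k.
Dividing both sides by k: k^(1−α) = s / (n + g + δ).
k^0.75 = 0.31 / (0.033 + 0.007 + 0.068) = 0.31 / 0.108 = 2.8704
k* = 2.8704^(1/0.75) ≈ 4.0793
y* = (k*)^α = 4.0793^0.25 ≈ 1.4212

y* = 1.42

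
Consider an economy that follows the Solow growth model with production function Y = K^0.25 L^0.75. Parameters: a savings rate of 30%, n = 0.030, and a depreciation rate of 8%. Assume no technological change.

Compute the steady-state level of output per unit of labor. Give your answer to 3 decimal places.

y* ≈ 1.397

In steady state, investment equals break-even investment: s·k^α = (n + δ)·k.
Dividing both sides by k: k^(1−α) = s / (n + δ).
k^0.75 = 0.30 / (0.030 + 0.080) = 0.30 / 0.110 = 2.7273
k* = 2.7273^(1/0.75) ≈ 3.8105
y* = (k*)^α = 3.8105^0.25 ≈ 1.3972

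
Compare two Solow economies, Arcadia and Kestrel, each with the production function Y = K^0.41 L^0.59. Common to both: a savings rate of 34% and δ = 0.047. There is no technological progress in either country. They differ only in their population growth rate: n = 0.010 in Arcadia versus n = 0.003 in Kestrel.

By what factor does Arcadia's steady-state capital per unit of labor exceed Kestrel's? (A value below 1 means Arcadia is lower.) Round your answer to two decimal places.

k*_A / k*_K ≈ 0.80

Steady-state k* = [s/(n + δ)]^(1/(1−α)), so the ratio is [ (s_A/(n + δ)_A) / (s_K/(n + δ)_K) ]^1.6949.
s_A/(n + δ)_A = 0.34/0.057 = 5.9649; s_K/(n + δ)_K = 0.34/0.050 = 6.8000.
Ratio = (5.9649/6.8000)^1.6949 = 0.8772^1.6949 ≈ 0.8009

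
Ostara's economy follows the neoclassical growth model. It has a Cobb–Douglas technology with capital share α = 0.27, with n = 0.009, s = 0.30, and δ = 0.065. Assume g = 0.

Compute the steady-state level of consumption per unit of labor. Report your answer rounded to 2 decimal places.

c* = 1.17

In steady state, investment equals break-even investment: s·k^α = (n + δ)·k.
Rearranging, k^(1−α) = s / (n + δ).
k^0.73 = 0.30 / (0.009 + 0.065) = 0.30 / 0.074 = 4.0541
k* = 4.0541^(1/0.73) ≈ 6.8035
y* = (k*)^α = 6.8035^0.27 ≈ 1.6782
c* = (1 − s)·y* = (1 − 0.30) × 1.6782 ≈ 1.1747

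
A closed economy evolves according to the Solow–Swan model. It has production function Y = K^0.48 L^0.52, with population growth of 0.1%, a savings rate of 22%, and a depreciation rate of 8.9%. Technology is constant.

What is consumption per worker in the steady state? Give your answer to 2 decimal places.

c* ≈ 1.78

Steady state requires s·f(k) = (n + δ)·k, i.e. s·k^α = (n + δ)·k.
Rearranging, k^(1−α) = s / (n + δ).
k^0.52 = 0.22 / (0.001 + 0.089) = 0.22 / 0.090 = 2.4444
k* = 2.4444^(1/0.52) ≈ 5.5781
y* = (k*)^α = 5.5781^0.48 ≈ 2.2820
c* = (1 − s)·y* = (1 − 0.22) × 2.2820 ≈ 1.7800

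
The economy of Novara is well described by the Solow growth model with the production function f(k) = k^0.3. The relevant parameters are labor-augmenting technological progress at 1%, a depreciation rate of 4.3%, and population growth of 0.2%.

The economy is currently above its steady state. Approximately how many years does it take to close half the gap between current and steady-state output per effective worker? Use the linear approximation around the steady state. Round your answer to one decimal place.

Near the steady state the convergence rate is λ = (1 − α)(n + g + δ).
λ = (1 − 0.3) × 0.055 = 0.7 × 0.055 = 0.0385
Half-life = ln 2 / λ = 0.6931 / 0.0385 ≈ 18.00 years

t_½ ≈ 18.0 years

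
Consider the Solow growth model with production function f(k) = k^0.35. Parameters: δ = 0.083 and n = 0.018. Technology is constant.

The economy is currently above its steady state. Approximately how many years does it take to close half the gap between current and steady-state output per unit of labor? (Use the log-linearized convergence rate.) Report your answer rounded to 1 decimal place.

half-life ≈ 10.6 years

Near the steady state the convergence rate is λ = (1 − α)(n + δ).
λ = (1 − 0.35) × 0.101 = 0.65 × 0.101 = 0.06565
Half-life = ln 2 / λ = 0.6931 / 0.06565 ≈ 10.56 years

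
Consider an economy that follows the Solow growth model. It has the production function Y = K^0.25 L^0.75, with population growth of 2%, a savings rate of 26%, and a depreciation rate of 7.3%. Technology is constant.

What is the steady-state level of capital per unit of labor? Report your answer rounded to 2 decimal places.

k* = 3.94

Steady state requires s·f(k) = (n + δ)·k, i.e. s·k^α = (n + δ)·k.
Rearranging, k^(1−α) = s / (n + δ).
k^0.75 = 0.26 / (0.020 + 0.073) = 0.26 / 0.093 = 2.7957
k* = 2.7957^(1/0.75) ≈ 3.9384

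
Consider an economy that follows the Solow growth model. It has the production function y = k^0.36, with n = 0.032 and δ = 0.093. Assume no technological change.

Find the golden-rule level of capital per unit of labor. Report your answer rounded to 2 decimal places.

k_gold ≈ 5.22

The golden rule sets f'(k) = n + δ, i.e. α·k^(α−1) = n + δ.
So k^(1−α) = α / (n + δ) = 0.36 / 0.125 = 2.8800.
k_gold = 2.8800^(1/0.64) ≈ 5.2216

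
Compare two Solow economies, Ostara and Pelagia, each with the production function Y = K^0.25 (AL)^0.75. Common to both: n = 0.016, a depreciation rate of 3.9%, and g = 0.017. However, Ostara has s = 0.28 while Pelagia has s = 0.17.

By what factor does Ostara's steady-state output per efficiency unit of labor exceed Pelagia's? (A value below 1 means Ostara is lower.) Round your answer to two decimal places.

Steady-state y* = [s/(n + g + δ)]^(α/(1−α)), so the ratio is [ (s_O/(n + g + δ)_O) / (s_P/(n + g + δ)_P) ]^0.3333.
s_O/(n + g + δ)_O = 0.28/0.072 = 3.8889; s_P/(n + g + δ)_P = 0.17/0.072 = 2.3611.
Ratio = (3.8889/2.3611)^0.3333 = 1.6471^0.3333 ≈ 1.1810

y*_O / y*_P ≈ 1.18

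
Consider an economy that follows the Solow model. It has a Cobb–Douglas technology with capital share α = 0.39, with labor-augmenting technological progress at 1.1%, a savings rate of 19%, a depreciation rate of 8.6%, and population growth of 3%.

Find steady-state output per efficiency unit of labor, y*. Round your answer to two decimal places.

At the steady state, Δk = 0, so s·k^α = (n + g + δ)·k.
Dividing both sides by k: k^(1−α) = s / (n + g + δ).
k^0.61 = 0.19 / (0.030 + 0.011 + 0.086) = 0.19 / 0.127 = 1.4961
k* = 1.4961^(1/0.61) ≈ 1.9356
y* = (k*)^α = 1.9356^0.39 ≈ 1.2938

y* = 1.29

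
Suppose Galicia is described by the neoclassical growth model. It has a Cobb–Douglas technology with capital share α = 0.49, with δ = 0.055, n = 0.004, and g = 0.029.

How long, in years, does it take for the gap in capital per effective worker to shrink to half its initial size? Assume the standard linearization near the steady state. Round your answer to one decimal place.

half-life ≈ 15.4 years

Near the steady state the convergence rate is λ = (1 − α)(n + g + δ).
λ = (1 − 0.49) × 0.088 = 0.51 × 0.088 = 0.04488
Half-life = ln 2 / λ = 0.6931 / 0.04488 ≈ 15.44 years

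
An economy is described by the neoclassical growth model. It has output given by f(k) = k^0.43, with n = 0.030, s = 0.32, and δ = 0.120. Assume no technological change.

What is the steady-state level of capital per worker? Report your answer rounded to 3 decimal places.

At the steady state, Δk = 0, so s·k^α = (n + δ)·k.
Rearranging, k^(1−α) = s / (n + δ).
k^0.57 = 0.32 / (0.030 + 0.120) = 0.32 / 0.150 = 2.1333
k* = 2.1333^(1/0.57) ≈ 3.7782

k* = 3.778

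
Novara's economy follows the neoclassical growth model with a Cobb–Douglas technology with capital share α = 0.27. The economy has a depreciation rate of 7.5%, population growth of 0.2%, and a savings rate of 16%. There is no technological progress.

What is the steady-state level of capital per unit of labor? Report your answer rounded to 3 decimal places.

At the steady state, Δk = 0, so s·k^α = (n + δ)·k.
Dividing both sides by k: k^(1−α) = s / (n + δ).
k^0.73 = 0.16 / (0.002 + 0.075) = 0.16 / 0.077 = 2.0779
k* = 2.0779^(1/0.73) ≈ 2.7233

k* ≈ 2.723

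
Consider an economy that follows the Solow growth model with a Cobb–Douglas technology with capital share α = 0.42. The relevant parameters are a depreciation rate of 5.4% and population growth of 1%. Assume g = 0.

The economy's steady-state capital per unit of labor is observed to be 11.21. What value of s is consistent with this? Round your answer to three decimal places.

s ≈ 0.260

Steady state requires s·f(k) = (n + δ)·k, i.e. s·k^α = (n + δ)·k.
So s / (n + δ) = (k*)^(1−α) = 11.21^0.58 = 4.0623.
Therefore s = 4.0623 × (n + δ) = 4.0623 × 0.064 = 0.2600.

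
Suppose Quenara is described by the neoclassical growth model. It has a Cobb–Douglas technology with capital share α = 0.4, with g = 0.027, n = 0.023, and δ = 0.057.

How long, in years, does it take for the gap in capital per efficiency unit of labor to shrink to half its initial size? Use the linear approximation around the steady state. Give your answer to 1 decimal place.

Near the steady state the convergence rate is λ = (1 − α)(n + g + δ).
λ = (1 − 0.4) × 0.107 = 0.6 × 0.107 = 0.0642
Half-life = ln 2 / λ = 0.6931 / 0.0642 ≈ 10.80 years

t_½ ≈ 10.8 years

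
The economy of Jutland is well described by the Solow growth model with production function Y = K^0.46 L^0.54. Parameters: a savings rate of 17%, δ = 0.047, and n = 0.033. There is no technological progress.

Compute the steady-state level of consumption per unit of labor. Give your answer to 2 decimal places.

In steady state, investment equals break-even investment: s·k^α = (n + δ)·k.
Rearranging, k^(1−α) = s / (n + δ).
k^0.54 = 0.17 / (0.033 + 0.047) = 0.17 / 0.080 = 2.1250
k* = 2.1250^(1/0.54) ≈ 4.0385
y* = (k*)^α = 4.0385^0.46 ≈ 1.9005
c* = (1 − s)·y* = (1 − 0.17) × 1.9005 ≈ 1.5774

c* ≈ 1.58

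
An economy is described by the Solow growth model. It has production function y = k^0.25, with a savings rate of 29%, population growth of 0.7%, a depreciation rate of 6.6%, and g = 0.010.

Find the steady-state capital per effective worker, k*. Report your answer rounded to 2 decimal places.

k* = 5.30

Steady state requires s·f(k) = (n + g + δ)·k, i.e. s·k^α = (n + g + δ)·k.
Rearranging, k^(1−α) = s / (n + g + δ).
k^0.75 = 0.29 / (0.007 + 0.010 + 0.066) = 0.29 / 0.083 = 3.4940
k* = 3.4940^(1/0.75) ≈ 5.3019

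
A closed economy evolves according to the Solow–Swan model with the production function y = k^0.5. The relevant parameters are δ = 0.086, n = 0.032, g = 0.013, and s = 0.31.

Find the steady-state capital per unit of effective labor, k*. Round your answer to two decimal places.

k* = 5.60

Steady state requires s·f(k) = (n + g + δ)·k, i.e. s·k^α = (n + g + δ)·k.
Dividing both sides by k: k^(1−α) = s / (n + g + δ).
k^0.5 = 0.31 / (0.032 + 0.013 + 0.086) = 0.31 / 0.131 = 2.3664
k* = 2.3664^(1/0.5) ≈ 5.5998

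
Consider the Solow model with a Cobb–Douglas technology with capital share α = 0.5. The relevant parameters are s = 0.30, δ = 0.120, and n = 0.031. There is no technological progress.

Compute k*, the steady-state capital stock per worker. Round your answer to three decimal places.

In steady state, investment equals break-even investment: s·k^α = (n + δ)·k.
Dividing both sides by k: k^(1−α) = s / (n + δ).
k^0.5 = 0.30 / (0.031 + 0.120) = 0.30 / 0.151 = 1.9868
k* = 1.9868^(1/0.5) ≈ 3.9474

k* ≈ 3.947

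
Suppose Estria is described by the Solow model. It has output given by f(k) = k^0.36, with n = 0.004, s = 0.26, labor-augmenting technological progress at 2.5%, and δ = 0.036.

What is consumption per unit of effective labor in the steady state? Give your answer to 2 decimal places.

c* = 1.61

Steady state requires s·f(k) = (n + g + δ)·k, i.e. s·k^α = (n + g + δ)·k.
Rearranging, k^(1−α) = s / (n + g + δ).
k^0.64 = 0.26 / (0.004 + 0.025 + 0.036) = 0.26 / 0.065 = 4.0000
k* = 4.0000^(1/0.64) ≈ 8.7241
y* = (k*)^α = 8.7241^0.36 ≈ 2.1810
c* = (1 − s)·y* = (1 − 0.26) × 2.1810 ≈ 1.6139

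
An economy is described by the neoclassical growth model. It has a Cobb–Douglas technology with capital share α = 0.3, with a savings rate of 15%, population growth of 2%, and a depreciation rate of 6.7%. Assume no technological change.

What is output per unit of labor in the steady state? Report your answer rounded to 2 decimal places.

y* = 1.26

In steady state, investment equals break-even investment: s·k^α = (n + δ)·k.
Dividing both sides by k: k^(1−α) = s / (n + δ).
k^0.7 = 0.15 / (0.020 + 0.067) = 0.15 / 0.087 = 1.7241
k* = 1.7241^(1/0.7) ≈ 2.1774
y* = (k*)^α = 2.1774^0.3 ≈ 1.2629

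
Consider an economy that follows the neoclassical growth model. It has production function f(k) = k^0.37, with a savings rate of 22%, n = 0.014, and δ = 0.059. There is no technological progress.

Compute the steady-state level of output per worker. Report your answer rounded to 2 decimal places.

y* ≈ 1.91

Steady state requires s·f(k) = (n + δ)·k, i.e. s·k^α = (n + δ)·k.
Rearranging, k^(1−α) = s / (n + δ).
k^0.63 = 0.22 / (0.014 + 0.059) = 0.22 / 0.073 = 3.0137
k* = 3.0137^(1/0.63) ≈ 5.7607
y* = (k*)^α = 5.7607^0.37 ≈ 1.9115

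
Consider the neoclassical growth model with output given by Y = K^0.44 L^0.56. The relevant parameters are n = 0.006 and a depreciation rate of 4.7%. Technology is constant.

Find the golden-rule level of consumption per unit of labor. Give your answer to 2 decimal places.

c_gold ≈ 2.95

At the golden rule, f'(k) = n + δ, so α·k^(α−1) = n + δ and k_gold = (α/(n + δ))^(1/(1−α)).
k_gold = (0.44/0.053)^(1/0.56) = 8.3019^1.7857 ≈ 43.7900
c_gold = f(k_gold) − (n + δ)·k_gold = 5.2748 − 0.053×43.7900 ≈ 2.9539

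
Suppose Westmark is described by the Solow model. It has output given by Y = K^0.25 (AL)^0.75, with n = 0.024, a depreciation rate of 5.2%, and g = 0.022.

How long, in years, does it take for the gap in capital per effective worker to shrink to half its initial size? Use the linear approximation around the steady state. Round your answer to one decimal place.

Near the steady state the convergence rate is λ = (1 − α)(n + g + δ).
λ = (1 − 0.25) × 0.098 = 0.75 × 0.098 = 0.0735
Half-life = ln 2 / λ = 0.6931 / 0.0735 ≈ 9.43 years

t_½ ≈ 9.4 years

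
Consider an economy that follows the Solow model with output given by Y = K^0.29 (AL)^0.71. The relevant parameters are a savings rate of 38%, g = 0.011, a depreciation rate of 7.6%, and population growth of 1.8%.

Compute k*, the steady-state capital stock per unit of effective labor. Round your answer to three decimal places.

k* ≈ 6.120

At the steady state, Δk = 0, so s·k^α = (n + g + δ)·k.
Dividing both sides by k: k^(1−α) = s / (n + g + δ).
k^0.71 = 0.38 / (0.018 + 0.011 + 0.076) = 0.38 / 0.105 = 3.6190
k* = 3.6190^(1/0.71) ≈ 6.1199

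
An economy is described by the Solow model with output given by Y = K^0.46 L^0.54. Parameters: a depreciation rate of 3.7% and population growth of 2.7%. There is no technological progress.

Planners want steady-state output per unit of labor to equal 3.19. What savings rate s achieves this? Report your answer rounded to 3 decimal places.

s ≈ 0.250

In steady state, investment equals break-even investment: s·k^α = (n + δ)·k.
Since y* = [s/(n + δ)]^(α/(1−α)), we have s/(n + δ) = (y*)^((1−α)/α) = 3.19^1.1739 = 3.9030.
Therefore s = 3.9030 × (n + δ) = 3.9030 × 0.064 = 0.2498.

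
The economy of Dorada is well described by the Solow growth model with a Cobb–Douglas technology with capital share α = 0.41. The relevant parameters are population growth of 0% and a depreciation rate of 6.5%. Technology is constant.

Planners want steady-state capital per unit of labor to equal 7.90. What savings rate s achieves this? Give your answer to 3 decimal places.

Steady state requires s·f(k) = (n + δ)·k, i.e. s·k^α = (n + δ)·k.
So s / (n + δ) = (k*)^(1−α) = 7.90^0.59 = 3.3853.
Therefore s = 3.3853 × (n + δ) = 3.3853 × 0.065 = 0.2200.

s ≈ 0.220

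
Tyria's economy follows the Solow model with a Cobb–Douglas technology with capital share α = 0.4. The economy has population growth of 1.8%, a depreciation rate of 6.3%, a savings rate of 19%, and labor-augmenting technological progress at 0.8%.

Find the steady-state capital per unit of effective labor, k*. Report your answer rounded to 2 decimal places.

In steady state, investment equals break-even investment: s·k^α = (n + g + δ)·k.
Dividing both sides by k: k^(1−α) = s / (n + g + δ).
k^0.6 = 0.19 / (0.018 + 0.008 + 0.063) = 0.19 / 0.089 = 2.1348
k* = 2.1348^(1/0.6) ≈ 3.5394

k* = 3.54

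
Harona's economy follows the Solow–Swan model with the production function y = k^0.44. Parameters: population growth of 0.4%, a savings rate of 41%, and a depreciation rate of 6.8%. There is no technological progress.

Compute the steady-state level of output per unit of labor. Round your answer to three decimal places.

In steady state, investment equals break-even investment: s·k^α = (n + δ)·k.
Dividing both sides by k: k^(1−α) = s / (n + δ).
k^0.56 = 0.41 / (0.004 + 0.068) = 0.41 / 0.072 = 5.6944
k* = 5.6944^(1/0.56) ≈ 22.3365
y* = (k*)^α = 22.3365^0.44 ≈ 3.9225

y* = 3.923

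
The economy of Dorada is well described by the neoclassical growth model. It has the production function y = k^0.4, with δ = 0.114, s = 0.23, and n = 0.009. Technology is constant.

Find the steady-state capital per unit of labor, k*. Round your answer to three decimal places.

Steady state requires s·f(k) = (n + δ)·k, i.e. s·k^α = (n + δ)·k.
Rearranging, k^(1−α) = s / (n + δ).
k^0.6 = 0.23 / (0.009 + 0.114) = 0.23 / 0.123 = 1.8699
k* = 1.8699^(1/0.6) ≈ 2.8381

k* = 2.838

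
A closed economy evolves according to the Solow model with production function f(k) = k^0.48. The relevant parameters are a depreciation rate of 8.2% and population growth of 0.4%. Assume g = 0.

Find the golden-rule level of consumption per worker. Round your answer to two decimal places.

At the golden rule, f'(k) = n + δ, so α·k^(α−1) = n + δ and k_gold = (α/(n + δ))^(1/(1−α)).
k_gold = (0.48/0.086)^(1/0.52) = 5.5814^1.9231 ≈ 27.2937
c_gold = f(k_gold) − (n + δ)·k_gold = 4.8900 − 0.086×27.2937 ≈ 2.5427

c_gold ≈ 2.54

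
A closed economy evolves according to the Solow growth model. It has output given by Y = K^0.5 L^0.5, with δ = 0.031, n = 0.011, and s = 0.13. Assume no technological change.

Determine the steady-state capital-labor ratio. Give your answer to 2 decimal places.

k* ≈ 9.58

In steady state, investment equals break-even investment: s·k^α = (n + δ)·k.
Dividing both sides by k: k^(1−α) = s / (n + δ).
k^0.5 = 0.13 / (0.011 + 0.031) = 0.13 / 0.042 = 3.0952
k* = 3.0952^(1/0.5) ≈ 9.5803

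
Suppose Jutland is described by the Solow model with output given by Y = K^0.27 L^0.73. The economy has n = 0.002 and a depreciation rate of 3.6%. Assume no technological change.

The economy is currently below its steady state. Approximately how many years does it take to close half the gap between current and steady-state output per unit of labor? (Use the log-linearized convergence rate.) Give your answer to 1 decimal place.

about 25.0 years

Near the steady state the convergence rate is λ = (1 − α)(n + δ).
λ = (1 − 0.27) × 0.038 = 0.73 × 0.038 = 0.02774
Half-life = ln 2 / λ = 0.6931 / 0.02774 ≈ 24.99 years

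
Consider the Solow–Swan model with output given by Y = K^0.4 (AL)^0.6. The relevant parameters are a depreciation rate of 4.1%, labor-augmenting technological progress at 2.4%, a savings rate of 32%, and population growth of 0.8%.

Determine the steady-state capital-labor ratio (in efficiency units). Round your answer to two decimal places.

k* ≈ 11.74

In steady state, investment equals break-even investment: s·k^α = (n + g + δ)·k.
Rearranging, k^(1−α) = s / (n + g + δ).
k^0.6 = 0.32 / (0.008 + 0.024 + 0.041) = 0.32 / 0.073 = 4.3836
k* = 4.3836^(1/0.6) ≈ 11.7414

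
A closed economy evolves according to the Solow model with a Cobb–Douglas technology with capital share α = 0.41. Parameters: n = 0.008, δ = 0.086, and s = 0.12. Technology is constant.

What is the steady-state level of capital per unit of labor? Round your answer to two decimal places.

k* ≈ 1.51

In steady state, investment equals break-even investment: s·k^α = (n + δ)·k.
Dividing both sides by k: k^(1−α) = s / (n + δ).
k^0.59 = 0.12 / (0.008 + 0.086) = 0.12 / 0.094 = 1.2766
k* = 1.2766^(1/0.59) ≈ 1.5127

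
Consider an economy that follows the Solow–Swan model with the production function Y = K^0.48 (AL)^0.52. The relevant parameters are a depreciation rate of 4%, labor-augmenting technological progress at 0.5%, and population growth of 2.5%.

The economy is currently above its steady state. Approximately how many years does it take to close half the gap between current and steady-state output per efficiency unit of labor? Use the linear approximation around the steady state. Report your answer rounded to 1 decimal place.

half-life ≈ 19.0 years

Near the steady state the convergence rate is λ = (1 − α)(n + g + δ).
λ = (1 − 0.48) × 0.070 = 0.52 × 0.070 = 0.0364
Half-life = ln 2 / λ = 0.6931 / 0.0364 ≈ 19.04 years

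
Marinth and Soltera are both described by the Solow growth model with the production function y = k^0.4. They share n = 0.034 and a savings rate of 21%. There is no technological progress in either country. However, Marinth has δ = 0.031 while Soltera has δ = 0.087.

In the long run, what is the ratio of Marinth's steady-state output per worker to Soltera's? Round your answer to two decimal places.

Steady-state y* = [s/(n + δ)]^(α/(1−α)), so the ratio is [ (s_M/(n + δ)_M) / (s_S/(n + δ)_S) ]^0.6667.
s_M/(n + δ)_M = 0.21/0.065 = 3.2308; s_S/(n + δ)_S = 0.21/0.121 = 1.7355.
Ratio = (3.2308/1.7355)^0.6667 = 1.8616^0.6667 ≈ 1.5133

ratio ≈ 1.51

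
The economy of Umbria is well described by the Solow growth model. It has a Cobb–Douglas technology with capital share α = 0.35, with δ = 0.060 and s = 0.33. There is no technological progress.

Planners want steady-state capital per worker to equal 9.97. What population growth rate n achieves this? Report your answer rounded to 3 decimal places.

In steady state, investment equals break-even investment: s·k^α = (n + δ)·k.
So s / (n + δ) = (k*)^(1−α) = 9.97^0.65 = 4.4581.
Therefore n + δ = s / 4.4581 = 0.33 / 4.4581 = 0.0740, so n = 0.0740 − 0.060 = 0.0140.

n ≈ 0.014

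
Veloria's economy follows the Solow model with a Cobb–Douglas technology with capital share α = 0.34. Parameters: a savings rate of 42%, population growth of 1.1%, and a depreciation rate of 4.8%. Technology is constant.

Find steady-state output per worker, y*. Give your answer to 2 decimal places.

At the steady state, Δk = 0, so s·k^α = (n + δ)·k.
Dividing both sides by k: k^(1−α) = s / (n + δ).
k^0.66 = 0.42 / (0.011 + 0.048) = 0.42 / 0.059 = 7.1186
k* = 7.1186^(1/0.66) ≈ 19.5662
y* = (k*)^α = 19.5662^0.34 ≈ 2.7486

y* ≈ 2.75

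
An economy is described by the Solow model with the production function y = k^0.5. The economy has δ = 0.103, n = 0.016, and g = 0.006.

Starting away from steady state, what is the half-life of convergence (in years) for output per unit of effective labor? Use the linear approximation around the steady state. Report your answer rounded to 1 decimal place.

Near the steady state the convergence rate is λ = (1 − α)(n + g + δ).
λ = (1 − 0.5) × 0.125 = 0.5 × 0.125 = 0.0625
Half-life = ln 2 / λ = 0.6931 / 0.0625 ≈ 11.09 years

t_½ ≈ 11.1 years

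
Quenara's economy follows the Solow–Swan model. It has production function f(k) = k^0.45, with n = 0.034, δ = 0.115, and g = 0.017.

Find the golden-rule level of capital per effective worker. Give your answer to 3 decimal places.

The golden rule sets f'(k) = n + g + δ, i.e. α·k^(α−1) = n + g + δ.
So k^(1−α) = α / (n + g + δ) = 0.45 / 0.166 = 2.7108.
k_gold = 2.7108^(1/0.55) ≈ 6.1299

k_gold ≈ 6.130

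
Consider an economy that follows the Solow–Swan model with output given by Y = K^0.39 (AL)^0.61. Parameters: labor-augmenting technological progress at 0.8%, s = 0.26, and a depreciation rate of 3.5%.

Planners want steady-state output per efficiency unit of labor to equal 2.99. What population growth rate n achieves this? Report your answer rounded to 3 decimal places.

n ≈ 0.004

Steady state requires s·f(k) = (n + g + δ)·k, i.e. s·k^α = (n + g + δ)·k.
Since y* = [s/(n + g + δ)]^(α/(1−α)), we have s/(n + g + δ) = (y*)^((1−α)/α) = 2.99^1.5641 = 5.5462.
Therefore n + g + δ = s / 5.5462 = 0.26 / 5.5462 = 0.0469, so n = 0.0469 − 0.043 = 0.0039.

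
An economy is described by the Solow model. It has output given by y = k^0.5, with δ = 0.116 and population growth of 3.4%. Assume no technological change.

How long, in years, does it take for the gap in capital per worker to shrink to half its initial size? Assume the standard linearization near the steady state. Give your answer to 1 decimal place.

Near the steady state the convergence rate is λ = (1 − α)(n + δ).
λ = (1 − 0.5) × 0.150 = 0.5 × 0.150 = 0.0750
Half-life = ln 2 / λ = 0.6931 / 0.0750 ≈ 9.24 years

half-life ≈ 9.2 years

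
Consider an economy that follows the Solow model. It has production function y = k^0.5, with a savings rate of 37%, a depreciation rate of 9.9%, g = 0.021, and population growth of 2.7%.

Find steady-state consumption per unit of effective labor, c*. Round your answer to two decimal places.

c* ≈ 1.59

At the steady state, Δk = 0, so s·k^α = (n + g + δ)·k.
Rearranging, k^(1−α) = s / (n + g + δ).
k^0.5 = 0.37 / (0.027 + 0.021 + 0.099) = 0.37 / 0.147 = 2.5170
k* = 2.5170^(1/0.5) ≈ 6.3353
y* = (k*)^α = 6.3353^0.5 ≈ 2.5170
c* = (1 − s)·y* = (1 − 0.37) × 2.5170 ≈ 1.5857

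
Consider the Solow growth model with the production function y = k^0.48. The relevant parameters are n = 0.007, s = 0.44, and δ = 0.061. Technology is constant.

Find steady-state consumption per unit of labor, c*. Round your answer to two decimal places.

In steady state, investment equals break-even investment: s·k^α = (n + δ)·k.
Dividing both sides by k: k^(1−α) = s / (n + δ).
k^0.52 = 0.44 / (0.007 + 0.061) = 0.44 / 0.068 = 6.4706
k* = 6.4706^(1/0.52) ≈ 36.2668
y* = (k*)^α = 36.2668^0.48 ≈ 5.6049
c* = (1 − s)·y* = (1 − 0.44) × 5.6049 ≈ 3.1387

c* ≈ 3.14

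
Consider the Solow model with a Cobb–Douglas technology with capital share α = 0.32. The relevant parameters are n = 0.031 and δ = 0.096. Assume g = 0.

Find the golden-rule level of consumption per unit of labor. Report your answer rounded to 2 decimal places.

At the golden rule, f'(k) = n + δ, so α·k^(α−1) = n + δ and k_gold = (α/(n + δ))^(1/(1−α)).
k_gold = (0.32/0.127)^(1/0.68) = 2.5197^1.4706 ≈ 3.8925
c_gold = f(k_gold) − (n + δ)·k_gold = 1.5448 − 0.127×3.8925 ≈ 1.0505

c_gold ≈ 1.05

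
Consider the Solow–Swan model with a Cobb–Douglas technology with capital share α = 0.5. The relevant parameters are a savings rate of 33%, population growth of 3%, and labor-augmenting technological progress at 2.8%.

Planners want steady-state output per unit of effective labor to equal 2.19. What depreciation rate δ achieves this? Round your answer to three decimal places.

δ ≈ 0.093

At the steady state, Δk = 0, so s·k^α = (n + g + δ)·k.
Since y* = [s/(n + g + δ)]^(α/(1−α)), we have s/(n + g + δ) = (y*)^((1−α)/α) = 2.19^1 = 2.1900.
Therefore n + g + δ = s / 2.1900 = 0.33 / 2.1900 = 0.1507, so δ = 0.1507 − 0.058 = 0.0927.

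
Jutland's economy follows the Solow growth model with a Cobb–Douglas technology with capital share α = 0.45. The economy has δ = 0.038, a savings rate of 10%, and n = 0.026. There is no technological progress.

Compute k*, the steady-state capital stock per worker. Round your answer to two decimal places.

Steady state requires s·f(k) = (n + δ)·k, i.e. s·k^α = (n + δ)·k.
Rearranging, k^(1−α) = s / (n + δ).
k^0.55 = 0.10 / (0.026 + 0.038) = 0.10 / 0.064 = 1.5625
k* = 1.5625^(1/0.55) ≈ 2.2511

k* ≈ 2.25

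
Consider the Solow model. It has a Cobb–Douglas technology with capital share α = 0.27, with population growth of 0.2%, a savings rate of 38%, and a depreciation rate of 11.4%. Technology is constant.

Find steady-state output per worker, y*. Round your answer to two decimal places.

Steady state requires s·f(k) = (n + δ)·k, i.e. s·k^α = (n + δ)·k.
Dividing both sides by k: k^(1−α) = s / (n + δ).
k^0.73 = 0.38 / (0.002 + 0.114) = 0.38 / 0.116 = 3.2759
k* = 3.2759^(1/0.73) ≈ 5.0808
y* = (k*)^α = 5.0808^0.27 ≈ 1.5510

y* ≈ 1.55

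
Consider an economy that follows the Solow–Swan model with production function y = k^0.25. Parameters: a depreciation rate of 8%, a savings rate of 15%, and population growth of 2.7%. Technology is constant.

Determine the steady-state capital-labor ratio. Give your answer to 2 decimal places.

k* ≈ 1.57

Steady state requires s·f(k) = (n + δ)·k, i.e. s·k^α = (n + δ)·k.
Dividing both sides by k: k^(1−α) = s / (n + δ).
k^0.75 = 0.15 / (0.027 + 0.080) = 0.15 / 0.107 = 1.4019
k* = 1.4019^(1/0.75) ≈ 1.5690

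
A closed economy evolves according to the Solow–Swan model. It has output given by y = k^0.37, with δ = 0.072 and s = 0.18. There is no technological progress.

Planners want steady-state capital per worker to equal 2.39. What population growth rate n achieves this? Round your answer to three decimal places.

At the steady state, Δk = 0, so s·k^α = (n + δ)·k.
So s / (n + δ) = (k*)^(1−α) = 2.39^0.63 = 1.7314.
Therefore n + δ = s / 1.7314 = 0.18 / 1.7314 = 0.1040, so n = 0.1040 − 0.072 = 0.0320.

n ≈ 0.032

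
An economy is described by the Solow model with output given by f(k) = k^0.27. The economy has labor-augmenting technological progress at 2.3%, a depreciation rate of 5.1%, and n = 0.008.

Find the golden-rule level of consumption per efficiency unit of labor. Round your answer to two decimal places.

c_gold ≈ 1.13

At the golden rule, f'(k) = n + g + δ, so α·k^(α−1) = n + g + δ and k_gold = (α/(n + g + δ))^(1/(1−α)).
k_gold = (0.27/0.082)^(1/0.73) = 3.2927^1.3699 ≈ 5.1168
c_gold = f(k_gold) − (n + g + δ)·k_gold = 1.5539 − 0.082×5.1168 ≈ 1.1343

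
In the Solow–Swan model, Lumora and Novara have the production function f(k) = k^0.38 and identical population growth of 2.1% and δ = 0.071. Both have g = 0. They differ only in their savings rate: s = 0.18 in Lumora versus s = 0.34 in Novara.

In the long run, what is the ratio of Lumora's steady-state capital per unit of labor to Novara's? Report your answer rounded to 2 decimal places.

Steady-state k* = [s/(n + δ)]^(1/(1−α)), so the ratio is [ (s_L/(n + δ)_L) / (s_N/(n + δ)_N) ]^1.6129.
s_L/(n + δ)_L = 0.18/0.092 = 1.9565; s_N/(n + δ)_N = 0.34/0.092 = 3.6957.
Ratio = (1.9565/3.6957)^1.6129 = 0.5294^1.6129 ≈ 0.3585

ratio ≈ 0.36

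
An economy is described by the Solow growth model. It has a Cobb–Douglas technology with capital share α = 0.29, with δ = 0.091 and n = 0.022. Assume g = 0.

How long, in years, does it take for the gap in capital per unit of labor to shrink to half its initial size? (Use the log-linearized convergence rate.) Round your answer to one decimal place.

t_½ ≈ 8.6 years

Near the steady state the convergence rate is λ = (1 − α)(n + δ).
λ = (1 − 0.29) × 0.113 = 0.71 × 0.113 = 0.08023
Half-life = ln 2 / λ = 0.6931 / 0.08023 ≈ 8.64 years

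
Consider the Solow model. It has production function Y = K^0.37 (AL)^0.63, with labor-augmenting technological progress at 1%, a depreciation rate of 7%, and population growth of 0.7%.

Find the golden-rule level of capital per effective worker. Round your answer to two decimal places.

k_gold ≈ 9.95

The golden rule sets f'(k) = n + g + δ, i.e. α·k^(α−1) = n + g + δ.
So k^(1−α) = α / (n + g + δ) = 0.37 / 0.087 = 4.2529.
k_gold = 4.2529^(1/0.63) ≈ 9.9521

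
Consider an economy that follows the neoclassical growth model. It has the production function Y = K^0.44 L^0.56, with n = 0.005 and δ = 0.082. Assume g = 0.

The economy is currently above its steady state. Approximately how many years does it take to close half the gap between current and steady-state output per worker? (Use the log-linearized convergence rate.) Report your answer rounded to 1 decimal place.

Near the steady state the convergence rate is λ = (1 − α)(n + δ).
λ = (1 − 0.44) × 0.087 = 0.56 × 0.087 = 0.04872
Half-life = ln 2 / λ = 0.6931 / 0.04872 ≈ 14.23 years

half-life ≈ 14.2 years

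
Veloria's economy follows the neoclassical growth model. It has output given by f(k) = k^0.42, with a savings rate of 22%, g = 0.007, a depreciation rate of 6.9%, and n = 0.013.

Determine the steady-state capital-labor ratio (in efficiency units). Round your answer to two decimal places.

At the steady state, Δk = 0, so s·k^α = (n + g + δ)·k.
Rearranging, k^(1−α) = s / (n + g + δ).
k^0.58 = 0.22 / (0.013 + 0.007 + 0.069) = 0.22 / 0.089 = 2.4719
k* = 2.4719^(1/0.58) ≈ 4.7604

k* ≈ 4.76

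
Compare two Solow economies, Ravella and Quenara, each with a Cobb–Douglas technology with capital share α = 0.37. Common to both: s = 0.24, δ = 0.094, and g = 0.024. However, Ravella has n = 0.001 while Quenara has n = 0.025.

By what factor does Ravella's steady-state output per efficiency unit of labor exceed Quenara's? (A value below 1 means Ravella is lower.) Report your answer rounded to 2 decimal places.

Steady-state y* = [s/(n + g + δ)]^(α/(1−α)), so the ratio is [ (s_R/(n + g + δ)_R) / (s_Q/(n + g + δ)_Q) ]^0.5873.
s_R/(n + g + δ)_R = 0.24/0.119 = 2.0168; s_Q/(n + g + δ)_Q = 0.24/0.143 = 1.6783.
Ratio = (2.0168/1.6783)^0.5873 = 1.2017^0.5873 ≈ 1.1139

y*_R / y*_Q ≈ 1.11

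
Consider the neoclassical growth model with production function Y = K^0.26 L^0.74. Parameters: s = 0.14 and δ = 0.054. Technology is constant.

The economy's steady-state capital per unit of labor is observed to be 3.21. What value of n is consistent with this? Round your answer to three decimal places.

At the steady state, Δk = 0, so s·k^α = (n + δ)·k.
So s / (n + δ) = (k*)^(1−α) = 3.21^0.74 = 2.3704.
Therefore n + δ = s / 2.3704 = 0.14 / 2.3704 = 0.0591, so n = 0.0591 − 0.054 = 0.0051.

n ≈ 0.005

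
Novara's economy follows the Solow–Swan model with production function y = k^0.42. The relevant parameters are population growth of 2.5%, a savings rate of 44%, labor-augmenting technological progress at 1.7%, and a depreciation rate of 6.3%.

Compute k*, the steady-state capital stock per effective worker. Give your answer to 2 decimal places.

k* = 11.83

Steady state requires s·f(k) = (n + g + δ)·k, i.e. s·k^α = (n + g + δ)·k.
Rearranging, k^(1−α) = s / (n + g + δ).
k^0.58 = 0.44 / (0.025 + 0.017 + 0.063) = 0.44 / 0.105 = 4.1905
k* = 4.1905^(1/0.58) ≈ 11.8269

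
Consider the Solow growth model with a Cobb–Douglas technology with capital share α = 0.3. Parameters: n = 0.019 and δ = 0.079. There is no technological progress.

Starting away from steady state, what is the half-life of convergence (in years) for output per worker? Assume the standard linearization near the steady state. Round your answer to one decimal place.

about 10.1 years

Near the steady state the convergence rate is λ = (1 − α)(n + δ).
λ = (1 − 0.3) × 0.098 = 0.7 × 0.098 = 0.0686
Half-life = ln 2 / λ = 0.6931 / 0.0686 ≈ 10.10 years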